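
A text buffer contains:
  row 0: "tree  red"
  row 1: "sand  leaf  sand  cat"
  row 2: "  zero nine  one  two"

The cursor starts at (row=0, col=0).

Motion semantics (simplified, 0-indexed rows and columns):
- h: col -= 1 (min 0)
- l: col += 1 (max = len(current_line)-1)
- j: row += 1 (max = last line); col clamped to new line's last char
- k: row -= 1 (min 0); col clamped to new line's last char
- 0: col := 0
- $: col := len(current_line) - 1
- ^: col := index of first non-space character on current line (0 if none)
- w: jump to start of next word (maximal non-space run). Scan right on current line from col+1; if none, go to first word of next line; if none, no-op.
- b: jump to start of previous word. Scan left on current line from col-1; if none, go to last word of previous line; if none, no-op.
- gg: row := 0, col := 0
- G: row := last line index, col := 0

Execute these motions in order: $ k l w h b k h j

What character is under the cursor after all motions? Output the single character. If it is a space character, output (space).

After 1 ($): row=0 col=8 char='d'
After 2 (k): row=0 col=8 char='d'
After 3 (l): row=0 col=8 char='d'
After 4 (w): row=1 col=0 char='s'
After 5 (h): row=1 col=0 char='s'
After 6 (b): row=0 col=6 char='r'
After 7 (k): row=0 col=6 char='r'
After 8 (h): row=0 col=5 char='_'
After 9 (j): row=1 col=5 char='_'

Answer: (space)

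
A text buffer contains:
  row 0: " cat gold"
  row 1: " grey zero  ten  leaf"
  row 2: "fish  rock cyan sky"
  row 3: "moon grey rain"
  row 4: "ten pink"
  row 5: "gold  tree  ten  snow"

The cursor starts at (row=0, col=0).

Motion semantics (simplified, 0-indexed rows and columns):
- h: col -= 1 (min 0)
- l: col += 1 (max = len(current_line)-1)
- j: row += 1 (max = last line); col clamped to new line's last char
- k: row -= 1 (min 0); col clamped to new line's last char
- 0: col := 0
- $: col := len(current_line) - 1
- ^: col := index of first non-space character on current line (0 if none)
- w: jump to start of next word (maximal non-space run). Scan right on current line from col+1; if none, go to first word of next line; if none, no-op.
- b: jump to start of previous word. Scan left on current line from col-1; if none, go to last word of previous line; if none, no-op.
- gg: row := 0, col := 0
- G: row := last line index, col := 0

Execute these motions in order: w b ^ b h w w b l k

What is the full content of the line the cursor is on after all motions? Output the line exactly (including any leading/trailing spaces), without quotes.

After 1 (w): row=0 col=1 char='c'
After 2 (b): row=0 col=1 char='c'
After 3 (^): row=0 col=1 char='c'
After 4 (b): row=0 col=1 char='c'
After 5 (h): row=0 col=0 char='_'
After 6 (w): row=0 col=1 char='c'
After 7 (w): row=0 col=5 char='g'
After 8 (b): row=0 col=1 char='c'
After 9 (l): row=0 col=2 char='a'
After 10 (k): row=0 col=2 char='a'

Answer:  cat gold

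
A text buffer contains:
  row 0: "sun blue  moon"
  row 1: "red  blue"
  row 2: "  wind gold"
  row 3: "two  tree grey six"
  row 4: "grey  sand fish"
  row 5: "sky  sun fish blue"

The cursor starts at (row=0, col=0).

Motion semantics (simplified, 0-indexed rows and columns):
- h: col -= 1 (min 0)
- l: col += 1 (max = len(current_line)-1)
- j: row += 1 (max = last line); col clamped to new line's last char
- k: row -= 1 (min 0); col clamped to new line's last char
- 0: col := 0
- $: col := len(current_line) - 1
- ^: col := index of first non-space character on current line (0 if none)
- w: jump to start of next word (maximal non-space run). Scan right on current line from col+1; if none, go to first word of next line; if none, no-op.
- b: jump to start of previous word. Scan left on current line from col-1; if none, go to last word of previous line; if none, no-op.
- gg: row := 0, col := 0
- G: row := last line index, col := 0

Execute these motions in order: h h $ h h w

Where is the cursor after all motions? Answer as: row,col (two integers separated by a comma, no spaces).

After 1 (h): row=0 col=0 char='s'
After 2 (h): row=0 col=0 char='s'
After 3 ($): row=0 col=13 char='n'
After 4 (h): row=0 col=12 char='o'
After 5 (h): row=0 col=11 char='o'
After 6 (w): row=1 col=0 char='r'

Answer: 1,0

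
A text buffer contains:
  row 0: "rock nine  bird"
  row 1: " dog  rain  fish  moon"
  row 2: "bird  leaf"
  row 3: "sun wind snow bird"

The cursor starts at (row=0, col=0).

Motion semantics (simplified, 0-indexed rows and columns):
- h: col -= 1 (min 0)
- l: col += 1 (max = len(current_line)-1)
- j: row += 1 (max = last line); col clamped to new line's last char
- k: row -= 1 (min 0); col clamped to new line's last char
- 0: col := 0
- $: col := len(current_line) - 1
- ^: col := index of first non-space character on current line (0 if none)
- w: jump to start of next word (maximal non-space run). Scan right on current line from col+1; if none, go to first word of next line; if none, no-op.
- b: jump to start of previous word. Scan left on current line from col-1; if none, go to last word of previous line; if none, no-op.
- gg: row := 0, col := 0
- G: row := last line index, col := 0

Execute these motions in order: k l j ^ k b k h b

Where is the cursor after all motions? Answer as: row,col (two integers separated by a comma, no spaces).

After 1 (k): row=0 col=0 char='r'
After 2 (l): row=0 col=1 char='o'
After 3 (j): row=1 col=1 char='d'
After 4 (^): row=1 col=1 char='d'
After 5 (k): row=0 col=1 char='o'
After 6 (b): row=0 col=0 char='r'
After 7 (k): row=0 col=0 char='r'
After 8 (h): row=0 col=0 char='r'
After 9 (b): row=0 col=0 char='r'

Answer: 0,0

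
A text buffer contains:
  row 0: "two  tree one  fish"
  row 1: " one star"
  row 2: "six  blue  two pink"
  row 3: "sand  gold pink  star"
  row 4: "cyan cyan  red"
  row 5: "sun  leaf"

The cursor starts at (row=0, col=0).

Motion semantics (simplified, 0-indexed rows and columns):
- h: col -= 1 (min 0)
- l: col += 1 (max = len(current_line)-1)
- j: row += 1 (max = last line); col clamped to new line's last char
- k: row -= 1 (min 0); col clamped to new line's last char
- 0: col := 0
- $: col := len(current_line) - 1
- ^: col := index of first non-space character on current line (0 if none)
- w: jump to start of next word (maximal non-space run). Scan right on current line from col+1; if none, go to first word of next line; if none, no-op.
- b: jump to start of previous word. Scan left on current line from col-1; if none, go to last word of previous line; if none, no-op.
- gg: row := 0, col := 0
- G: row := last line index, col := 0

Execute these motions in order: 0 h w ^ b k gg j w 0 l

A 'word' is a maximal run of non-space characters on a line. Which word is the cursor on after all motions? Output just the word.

Answer: one

Derivation:
After 1 (0): row=0 col=0 char='t'
After 2 (h): row=0 col=0 char='t'
After 3 (w): row=0 col=5 char='t'
After 4 (^): row=0 col=0 char='t'
After 5 (b): row=0 col=0 char='t'
After 6 (k): row=0 col=0 char='t'
After 7 (gg): row=0 col=0 char='t'
After 8 (j): row=1 col=0 char='_'
After 9 (w): row=1 col=1 char='o'
After 10 (0): row=1 col=0 char='_'
After 11 (l): row=1 col=1 char='o'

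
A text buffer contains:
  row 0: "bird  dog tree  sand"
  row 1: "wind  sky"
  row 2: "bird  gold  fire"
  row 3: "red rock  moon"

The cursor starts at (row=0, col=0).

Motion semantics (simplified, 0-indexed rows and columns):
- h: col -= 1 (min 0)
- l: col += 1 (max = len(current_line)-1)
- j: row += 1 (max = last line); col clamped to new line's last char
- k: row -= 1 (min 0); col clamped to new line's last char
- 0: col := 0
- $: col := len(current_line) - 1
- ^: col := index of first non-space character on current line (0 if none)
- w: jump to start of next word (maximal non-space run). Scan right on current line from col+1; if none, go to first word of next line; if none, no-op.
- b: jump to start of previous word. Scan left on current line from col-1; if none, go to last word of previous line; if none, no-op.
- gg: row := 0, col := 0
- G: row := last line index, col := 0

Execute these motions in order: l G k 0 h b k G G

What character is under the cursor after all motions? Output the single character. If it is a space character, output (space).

Answer: r

Derivation:
After 1 (l): row=0 col=1 char='i'
After 2 (G): row=3 col=0 char='r'
After 3 (k): row=2 col=0 char='b'
After 4 (0): row=2 col=0 char='b'
After 5 (h): row=2 col=0 char='b'
After 6 (b): row=1 col=6 char='s'
After 7 (k): row=0 col=6 char='d'
After 8 (G): row=3 col=0 char='r'
After 9 (G): row=3 col=0 char='r'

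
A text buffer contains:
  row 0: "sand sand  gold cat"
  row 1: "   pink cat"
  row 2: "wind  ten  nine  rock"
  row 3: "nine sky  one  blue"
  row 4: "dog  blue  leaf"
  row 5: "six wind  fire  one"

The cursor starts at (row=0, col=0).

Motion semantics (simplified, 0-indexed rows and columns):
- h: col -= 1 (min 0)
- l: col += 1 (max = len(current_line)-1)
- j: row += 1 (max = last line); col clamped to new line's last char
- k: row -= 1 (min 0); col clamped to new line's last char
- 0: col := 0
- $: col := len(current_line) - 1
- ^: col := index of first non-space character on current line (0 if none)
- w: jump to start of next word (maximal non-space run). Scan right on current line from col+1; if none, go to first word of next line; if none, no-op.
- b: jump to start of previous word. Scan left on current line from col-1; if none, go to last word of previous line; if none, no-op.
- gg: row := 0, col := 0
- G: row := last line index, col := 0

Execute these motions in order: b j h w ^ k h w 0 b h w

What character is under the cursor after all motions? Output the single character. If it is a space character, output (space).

After 1 (b): row=0 col=0 char='s'
After 2 (j): row=1 col=0 char='_'
After 3 (h): row=1 col=0 char='_'
After 4 (w): row=1 col=3 char='p'
After 5 (^): row=1 col=3 char='p'
After 6 (k): row=0 col=3 char='d'
After 7 (h): row=0 col=2 char='n'
After 8 (w): row=0 col=5 char='s'
After 9 (0): row=0 col=0 char='s'
After 10 (b): row=0 col=0 char='s'
After 11 (h): row=0 col=0 char='s'
After 12 (w): row=0 col=5 char='s'

Answer: s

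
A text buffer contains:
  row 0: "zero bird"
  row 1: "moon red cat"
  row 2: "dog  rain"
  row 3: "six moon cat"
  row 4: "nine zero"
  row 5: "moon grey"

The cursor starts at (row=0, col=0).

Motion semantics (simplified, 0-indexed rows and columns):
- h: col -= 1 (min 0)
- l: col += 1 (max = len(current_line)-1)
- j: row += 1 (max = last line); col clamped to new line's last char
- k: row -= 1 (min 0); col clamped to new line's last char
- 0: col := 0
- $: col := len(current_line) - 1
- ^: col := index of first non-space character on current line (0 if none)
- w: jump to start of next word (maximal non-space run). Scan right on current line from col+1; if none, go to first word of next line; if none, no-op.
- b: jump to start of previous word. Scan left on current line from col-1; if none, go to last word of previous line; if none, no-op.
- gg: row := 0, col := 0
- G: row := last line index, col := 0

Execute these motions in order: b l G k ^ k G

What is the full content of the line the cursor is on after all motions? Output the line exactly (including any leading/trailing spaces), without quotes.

Answer: moon grey

Derivation:
After 1 (b): row=0 col=0 char='z'
After 2 (l): row=0 col=1 char='e'
After 3 (G): row=5 col=0 char='m'
After 4 (k): row=4 col=0 char='n'
After 5 (^): row=4 col=0 char='n'
After 6 (k): row=3 col=0 char='s'
After 7 (G): row=5 col=0 char='m'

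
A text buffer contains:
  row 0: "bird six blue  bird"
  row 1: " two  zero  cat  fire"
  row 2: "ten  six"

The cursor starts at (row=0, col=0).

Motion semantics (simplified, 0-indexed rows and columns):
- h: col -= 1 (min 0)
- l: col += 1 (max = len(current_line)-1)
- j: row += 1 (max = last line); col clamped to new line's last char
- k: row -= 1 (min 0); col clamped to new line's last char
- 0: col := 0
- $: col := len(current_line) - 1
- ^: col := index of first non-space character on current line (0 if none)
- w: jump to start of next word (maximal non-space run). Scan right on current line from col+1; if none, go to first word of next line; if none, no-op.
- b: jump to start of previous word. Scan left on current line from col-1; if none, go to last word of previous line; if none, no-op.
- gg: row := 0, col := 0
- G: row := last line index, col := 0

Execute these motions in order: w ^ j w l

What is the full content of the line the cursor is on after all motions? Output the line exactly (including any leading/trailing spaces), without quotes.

After 1 (w): row=0 col=5 char='s'
After 2 (^): row=0 col=0 char='b'
After 3 (j): row=1 col=0 char='_'
After 4 (w): row=1 col=1 char='t'
After 5 (l): row=1 col=2 char='w'

Answer:  two  zero  cat  fire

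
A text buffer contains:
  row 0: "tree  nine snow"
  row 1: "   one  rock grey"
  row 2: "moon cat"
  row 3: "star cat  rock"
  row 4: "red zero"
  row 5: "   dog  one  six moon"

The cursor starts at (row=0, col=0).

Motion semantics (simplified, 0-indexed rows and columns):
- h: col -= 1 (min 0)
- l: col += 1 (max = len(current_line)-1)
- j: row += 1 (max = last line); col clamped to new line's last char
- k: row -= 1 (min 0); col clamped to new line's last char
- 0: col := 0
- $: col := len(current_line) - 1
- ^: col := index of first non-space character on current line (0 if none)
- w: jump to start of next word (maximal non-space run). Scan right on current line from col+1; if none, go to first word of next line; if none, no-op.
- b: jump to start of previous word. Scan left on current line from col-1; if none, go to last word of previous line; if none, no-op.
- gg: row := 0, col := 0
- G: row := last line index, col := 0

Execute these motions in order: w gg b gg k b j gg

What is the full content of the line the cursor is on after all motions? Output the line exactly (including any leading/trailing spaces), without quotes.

Answer: tree  nine snow

Derivation:
After 1 (w): row=0 col=6 char='n'
After 2 (gg): row=0 col=0 char='t'
After 3 (b): row=0 col=0 char='t'
After 4 (gg): row=0 col=0 char='t'
After 5 (k): row=0 col=0 char='t'
After 6 (b): row=0 col=0 char='t'
After 7 (j): row=1 col=0 char='_'
After 8 (gg): row=0 col=0 char='t'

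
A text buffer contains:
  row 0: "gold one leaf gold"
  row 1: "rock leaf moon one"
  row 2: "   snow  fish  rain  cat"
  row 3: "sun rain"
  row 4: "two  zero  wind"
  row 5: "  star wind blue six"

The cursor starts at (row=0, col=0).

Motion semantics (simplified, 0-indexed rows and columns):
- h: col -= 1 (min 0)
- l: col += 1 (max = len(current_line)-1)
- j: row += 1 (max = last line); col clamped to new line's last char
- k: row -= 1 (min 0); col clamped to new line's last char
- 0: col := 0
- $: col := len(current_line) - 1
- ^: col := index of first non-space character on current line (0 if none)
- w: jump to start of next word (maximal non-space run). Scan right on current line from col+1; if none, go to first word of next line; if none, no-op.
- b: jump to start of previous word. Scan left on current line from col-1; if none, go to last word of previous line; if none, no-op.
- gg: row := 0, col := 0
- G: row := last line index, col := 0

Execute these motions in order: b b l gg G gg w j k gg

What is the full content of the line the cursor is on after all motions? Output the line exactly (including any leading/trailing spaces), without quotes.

After 1 (b): row=0 col=0 char='g'
After 2 (b): row=0 col=0 char='g'
After 3 (l): row=0 col=1 char='o'
After 4 (gg): row=0 col=0 char='g'
After 5 (G): row=5 col=0 char='_'
After 6 (gg): row=0 col=0 char='g'
After 7 (w): row=0 col=5 char='o'
After 8 (j): row=1 col=5 char='l'
After 9 (k): row=0 col=5 char='o'
After 10 (gg): row=0 col=0 char='g'

Answer: gold one leaf gold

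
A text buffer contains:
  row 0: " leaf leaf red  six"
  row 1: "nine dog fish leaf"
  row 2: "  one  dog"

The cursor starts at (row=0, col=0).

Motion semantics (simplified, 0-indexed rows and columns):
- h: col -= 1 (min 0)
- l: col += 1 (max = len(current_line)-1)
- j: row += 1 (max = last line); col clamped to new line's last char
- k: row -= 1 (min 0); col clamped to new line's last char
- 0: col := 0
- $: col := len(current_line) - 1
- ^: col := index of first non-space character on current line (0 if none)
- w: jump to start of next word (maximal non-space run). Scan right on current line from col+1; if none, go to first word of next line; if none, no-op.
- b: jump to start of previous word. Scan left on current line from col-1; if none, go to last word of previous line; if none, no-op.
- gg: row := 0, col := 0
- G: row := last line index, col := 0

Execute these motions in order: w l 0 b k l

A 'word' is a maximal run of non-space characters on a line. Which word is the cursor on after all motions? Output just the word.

Answer: leaf

Derivation:
After 1 (w): row=0 col=1 char='l'
After 2 (l): row=0 col=2 char='e'
After 3 (0): row=0 col=0 char='_'
After 4 (b): row=0 col=0 char='_'
After 5 (k): row=0 col=0 char='_'
After 6 (l): row=0 col=1 char='l'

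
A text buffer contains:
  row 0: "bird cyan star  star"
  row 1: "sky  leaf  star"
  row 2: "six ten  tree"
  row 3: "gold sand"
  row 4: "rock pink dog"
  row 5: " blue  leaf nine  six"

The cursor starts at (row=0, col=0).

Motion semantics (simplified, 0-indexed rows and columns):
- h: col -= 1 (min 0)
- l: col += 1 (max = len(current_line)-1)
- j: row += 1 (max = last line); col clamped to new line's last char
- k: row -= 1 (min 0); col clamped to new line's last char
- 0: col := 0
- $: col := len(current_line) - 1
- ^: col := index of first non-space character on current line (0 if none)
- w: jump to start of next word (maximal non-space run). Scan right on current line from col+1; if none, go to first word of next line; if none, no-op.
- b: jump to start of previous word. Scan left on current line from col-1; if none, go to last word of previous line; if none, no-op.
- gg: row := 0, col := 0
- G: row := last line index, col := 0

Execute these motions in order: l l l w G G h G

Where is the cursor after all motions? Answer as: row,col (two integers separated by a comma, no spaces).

After 1 (l): row=0 col=1 char='i'
After 2 (l): row=0 col=2 char='r'
After 3 (l): row=0 col=3 char='d'
After 4 (w): row=0 col=5 char='c'
After 5 (G): row=5 col=0 char='_'
After 6 (G): row=5 col=0 char='_'
After 7 (h): row=5 col=0 char='_'
After 8 (G): row=5 col=0 char='_'

Answer: 5,0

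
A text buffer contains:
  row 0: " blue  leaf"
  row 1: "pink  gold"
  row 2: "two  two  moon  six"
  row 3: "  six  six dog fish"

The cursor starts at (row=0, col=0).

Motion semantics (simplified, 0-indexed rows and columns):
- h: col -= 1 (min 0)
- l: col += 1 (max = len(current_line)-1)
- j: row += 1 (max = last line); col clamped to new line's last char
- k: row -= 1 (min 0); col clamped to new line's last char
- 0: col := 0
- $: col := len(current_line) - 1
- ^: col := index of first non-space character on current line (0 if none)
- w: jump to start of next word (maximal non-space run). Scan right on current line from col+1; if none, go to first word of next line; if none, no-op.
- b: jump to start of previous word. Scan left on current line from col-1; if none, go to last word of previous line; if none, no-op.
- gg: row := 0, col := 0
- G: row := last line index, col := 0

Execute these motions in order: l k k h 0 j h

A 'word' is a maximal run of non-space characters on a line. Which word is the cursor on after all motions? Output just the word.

After 1 (l): row=0 col=1 char='b'
After 2 (k): row=0 col=1 char='b'
After 3 (k): row=0 col=1 char='b'
After 4 (h): row=0 col=0 char='_'
After 5 (0): row=0 col=0 char='_'
After 6 (j): row=1 col=0 char='p'
After 7 (h): row=1 col=0 char='p'

Answer: pink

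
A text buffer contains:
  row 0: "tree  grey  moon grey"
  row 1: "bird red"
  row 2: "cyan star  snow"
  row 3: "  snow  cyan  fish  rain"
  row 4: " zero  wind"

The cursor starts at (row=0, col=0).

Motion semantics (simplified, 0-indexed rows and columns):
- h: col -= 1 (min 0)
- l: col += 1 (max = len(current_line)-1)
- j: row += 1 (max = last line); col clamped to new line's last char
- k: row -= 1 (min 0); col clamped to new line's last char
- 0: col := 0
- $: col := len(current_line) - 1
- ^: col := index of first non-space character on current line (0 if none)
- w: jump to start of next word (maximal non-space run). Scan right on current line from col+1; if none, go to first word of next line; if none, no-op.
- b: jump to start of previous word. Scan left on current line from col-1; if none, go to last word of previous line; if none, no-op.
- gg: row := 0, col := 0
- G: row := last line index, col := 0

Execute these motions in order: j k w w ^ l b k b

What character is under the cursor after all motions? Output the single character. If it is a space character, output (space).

After 1 (j): row=1 col=0 char='b'
After 2 (k): row=0 col=0 char='t'
After 3 (w): row=0 col=6 char='g'
After 4 (w): row=0 col=12 char='m'
After 5 (^): row=0 col=0 char='t'
After 6 (l): row=0 col=1 char='r'
After 7 (b): row=0 col=0 char='t'
After 8 (k): row=0 col=0 char='t'
After 9 (b): row=0 col=0 char='t'

Answer: t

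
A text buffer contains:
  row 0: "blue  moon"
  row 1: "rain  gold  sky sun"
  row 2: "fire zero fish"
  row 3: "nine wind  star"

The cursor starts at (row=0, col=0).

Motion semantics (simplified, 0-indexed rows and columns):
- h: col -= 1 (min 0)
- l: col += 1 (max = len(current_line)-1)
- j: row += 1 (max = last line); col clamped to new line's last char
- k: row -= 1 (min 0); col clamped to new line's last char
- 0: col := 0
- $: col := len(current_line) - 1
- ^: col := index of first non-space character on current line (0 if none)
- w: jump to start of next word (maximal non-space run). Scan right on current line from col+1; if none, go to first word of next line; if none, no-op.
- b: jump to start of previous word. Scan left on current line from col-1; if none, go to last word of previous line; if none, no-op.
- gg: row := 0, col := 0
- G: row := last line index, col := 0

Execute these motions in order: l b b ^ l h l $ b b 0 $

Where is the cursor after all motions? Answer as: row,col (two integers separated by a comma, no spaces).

After 1 (l): row=0 col=1 char='l'
After 2 (b): row=0 col=0 char='b'
After 3 (b): row=0 col=0 char='b'
After 4 (^): row=0 col=0 char='b'
After 5 (l): row=0 col=1 char='l'
After 6 (h): row=0 col=0 char='b'
After 7 (l): row=0 col=1 char='l'
After 8 ($): row=0 col=9 char='n'
After 9 (b): row=0 col=6 char='m'
After 10 (b): row=0 col=0 char='b'
After 11 (0): row=0 col=0 char='b'
After 12 ($): row=0 col=9 char='n'

Answer: 0,9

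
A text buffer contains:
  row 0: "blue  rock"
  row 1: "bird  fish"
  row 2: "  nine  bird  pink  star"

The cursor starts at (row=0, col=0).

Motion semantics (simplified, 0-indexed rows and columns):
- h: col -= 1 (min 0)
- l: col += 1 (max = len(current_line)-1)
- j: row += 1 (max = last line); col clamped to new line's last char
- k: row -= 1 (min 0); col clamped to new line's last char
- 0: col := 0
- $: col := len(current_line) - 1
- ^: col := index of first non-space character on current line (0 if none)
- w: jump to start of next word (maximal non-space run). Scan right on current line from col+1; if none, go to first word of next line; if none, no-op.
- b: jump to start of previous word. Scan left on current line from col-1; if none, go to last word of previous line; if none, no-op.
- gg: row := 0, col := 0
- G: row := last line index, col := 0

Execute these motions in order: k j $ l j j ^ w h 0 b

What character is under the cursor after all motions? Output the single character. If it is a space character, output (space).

Answer: f

Derivation:
After 1 (k): row=0 col=0 char='b'
After 2 (j): row=1 col=0 char='b'
After 3 ($): row=1 col=9 char='h'
After 4 (l): row=1 col=9 char='h'
After 5 (j): row=2 col=9 char='i'
After 6 (j): row=2 col=9 char='i'
After 7 (^): row=2 col=2 char='n'
After 8 (w): row=2 col=8 char='b'
After 9 (h): row=2 col=7 char='_'
After 10 (0): row=2 col=0 char='_'
After 11 (b): row=1 col=6 char='f'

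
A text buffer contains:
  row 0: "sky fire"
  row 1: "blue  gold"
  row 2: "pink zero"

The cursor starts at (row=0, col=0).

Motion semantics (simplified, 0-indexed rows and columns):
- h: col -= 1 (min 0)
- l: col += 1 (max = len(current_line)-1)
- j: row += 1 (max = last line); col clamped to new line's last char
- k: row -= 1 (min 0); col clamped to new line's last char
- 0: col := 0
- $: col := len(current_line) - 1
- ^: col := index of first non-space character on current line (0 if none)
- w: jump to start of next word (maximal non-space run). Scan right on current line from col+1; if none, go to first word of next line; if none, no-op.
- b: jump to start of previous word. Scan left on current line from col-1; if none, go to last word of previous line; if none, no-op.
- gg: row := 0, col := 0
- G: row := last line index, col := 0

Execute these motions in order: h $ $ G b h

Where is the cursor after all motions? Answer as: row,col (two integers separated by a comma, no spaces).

After 1 (h): row=0 col=0 char='s'
After 2 ($): row=0 col=7 char='e'
After 3 ($): row=0 col=7 char='e'
After 4 (G): row=2 col=0 char='p'
After 5 (b): row=1 col=6 char='g'
After 6 (h): row=1 col=5 char='_'

Answer: 1,5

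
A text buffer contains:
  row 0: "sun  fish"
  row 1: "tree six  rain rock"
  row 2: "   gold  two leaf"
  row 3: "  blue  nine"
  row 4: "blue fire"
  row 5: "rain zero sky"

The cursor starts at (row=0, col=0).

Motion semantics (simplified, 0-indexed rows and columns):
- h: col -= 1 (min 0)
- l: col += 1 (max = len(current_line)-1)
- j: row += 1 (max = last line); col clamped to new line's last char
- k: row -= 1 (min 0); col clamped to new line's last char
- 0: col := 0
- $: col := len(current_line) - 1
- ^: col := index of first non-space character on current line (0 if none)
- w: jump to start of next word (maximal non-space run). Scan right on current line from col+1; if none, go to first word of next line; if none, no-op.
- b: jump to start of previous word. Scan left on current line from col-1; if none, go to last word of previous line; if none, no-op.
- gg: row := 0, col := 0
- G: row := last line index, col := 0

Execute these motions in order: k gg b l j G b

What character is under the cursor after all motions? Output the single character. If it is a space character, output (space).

Answer: f

Derivation:
After 1 (k): row=0 col=0 char='s'
After 2 (gg): row=0 col=0 char='s'
After 3 (b): row=0 col=0 char='s'
After 4 (l): row=0 col=1 char='u'
After 5 (j): row=1 col=1 char='r'
After 6 (G): row=5 col=0 char='r'
After 7 (b): row=4 col=5 char='f'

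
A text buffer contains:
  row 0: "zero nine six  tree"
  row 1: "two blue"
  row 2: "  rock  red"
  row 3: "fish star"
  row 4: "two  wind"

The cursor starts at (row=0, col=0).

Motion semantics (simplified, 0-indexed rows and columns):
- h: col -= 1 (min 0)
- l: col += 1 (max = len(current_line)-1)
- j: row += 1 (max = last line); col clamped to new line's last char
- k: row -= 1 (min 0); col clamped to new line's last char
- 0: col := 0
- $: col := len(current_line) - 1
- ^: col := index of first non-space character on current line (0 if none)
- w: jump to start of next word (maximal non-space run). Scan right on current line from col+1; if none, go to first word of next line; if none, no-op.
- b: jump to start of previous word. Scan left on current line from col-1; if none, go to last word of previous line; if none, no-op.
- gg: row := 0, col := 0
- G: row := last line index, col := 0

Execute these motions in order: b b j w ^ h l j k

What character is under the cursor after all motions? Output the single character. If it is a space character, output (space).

Answer: w

Derivation:
After 1 (b): row=0 col=0 char='z'
After 2 (b): row=0 col=0 char='z'
After 3 (j): row=1 col=0 char='t'
After 4 (w): row=1 col=4 char='b'
After 5 (^): row=1 col=0 char='t'
After 6 (h): row=1 col=0 char='t'
After 7 (l): row=1 col=1 char='w'
After 8 (j): row=2 col=1 char='_'
After 9 (k): row=1 col=1 char='w'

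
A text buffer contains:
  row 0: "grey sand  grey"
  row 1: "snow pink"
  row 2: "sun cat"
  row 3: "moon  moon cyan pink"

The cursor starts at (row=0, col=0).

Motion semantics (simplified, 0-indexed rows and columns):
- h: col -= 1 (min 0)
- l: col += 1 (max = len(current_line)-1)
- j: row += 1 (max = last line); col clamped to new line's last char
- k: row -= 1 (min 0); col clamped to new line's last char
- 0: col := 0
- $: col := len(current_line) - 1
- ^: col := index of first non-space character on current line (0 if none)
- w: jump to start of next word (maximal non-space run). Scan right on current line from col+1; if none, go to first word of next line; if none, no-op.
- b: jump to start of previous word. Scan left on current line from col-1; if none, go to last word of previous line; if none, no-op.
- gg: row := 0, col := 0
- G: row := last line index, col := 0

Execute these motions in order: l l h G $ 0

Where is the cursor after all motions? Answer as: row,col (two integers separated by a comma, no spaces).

Answer: 3,0

Derivation:
After 1 (l): row=0 col=1 char='r'
After 2 (l): row=0 col=2 char='e'
After 3 (h): row=0 col=1 char='r'
After 4 (G): row=3 col=0 char='m'
After 5 ($): row=3 col=19 char='k'
After 6 (0): row=3 col=0 char='m'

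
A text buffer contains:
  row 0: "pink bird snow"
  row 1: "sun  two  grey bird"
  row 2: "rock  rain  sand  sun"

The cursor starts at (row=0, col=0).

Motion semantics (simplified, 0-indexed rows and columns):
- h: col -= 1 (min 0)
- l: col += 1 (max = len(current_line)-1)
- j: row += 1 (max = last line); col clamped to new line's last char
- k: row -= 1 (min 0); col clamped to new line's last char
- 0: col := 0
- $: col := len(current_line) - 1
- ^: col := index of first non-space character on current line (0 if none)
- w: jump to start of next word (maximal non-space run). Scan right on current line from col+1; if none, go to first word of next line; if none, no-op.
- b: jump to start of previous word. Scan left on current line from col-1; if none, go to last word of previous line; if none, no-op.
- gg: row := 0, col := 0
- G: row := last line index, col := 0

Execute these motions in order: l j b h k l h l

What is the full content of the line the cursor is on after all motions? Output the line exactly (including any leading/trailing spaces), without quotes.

After 1 (l): row=0 col=1 char='i'
After 2 (j): row=1 col=1 char='u'
After 3 (b): row=1 col=0 char='s'
After 4 (h): row=1 col=0 char='s'
After 5 (k): row=0 col=0 char='p'
After 6 (l): row=0 col=1 char='i'
After 7 (h): row=0 col=0 char='p'
After 8 (l): row=0 col=1 char='i'

Answer: pink bird snow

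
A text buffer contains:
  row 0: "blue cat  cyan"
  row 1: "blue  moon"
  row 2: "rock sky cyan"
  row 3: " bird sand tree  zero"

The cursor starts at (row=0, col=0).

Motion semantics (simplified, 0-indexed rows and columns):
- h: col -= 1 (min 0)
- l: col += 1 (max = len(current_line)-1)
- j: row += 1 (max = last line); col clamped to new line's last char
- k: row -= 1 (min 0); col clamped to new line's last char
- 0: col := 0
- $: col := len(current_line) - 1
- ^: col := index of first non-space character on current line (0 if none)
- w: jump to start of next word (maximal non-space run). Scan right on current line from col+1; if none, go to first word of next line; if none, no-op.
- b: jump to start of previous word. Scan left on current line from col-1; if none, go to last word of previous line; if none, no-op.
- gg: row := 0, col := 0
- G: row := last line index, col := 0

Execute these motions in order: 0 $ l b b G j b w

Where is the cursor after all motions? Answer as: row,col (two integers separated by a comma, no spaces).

Answer: 3,1

Derivation:
After 1 (0): row=0 col=0 char='b'
After 2 ($): row=0 col=13 char='n'
After 3 (l): row=0 col=13 char='n'
After 4 (b): row=0 col=10 char='c'
After 5 (b): row=0 col=5 char='c'
After 6 (G): row=3 col=0 char='_'
After 7 (j): row=3 col=0 char='_'
After 8 (b): row=2 col=9 char='c'
After 9 (w): row=3 col=1 char='b'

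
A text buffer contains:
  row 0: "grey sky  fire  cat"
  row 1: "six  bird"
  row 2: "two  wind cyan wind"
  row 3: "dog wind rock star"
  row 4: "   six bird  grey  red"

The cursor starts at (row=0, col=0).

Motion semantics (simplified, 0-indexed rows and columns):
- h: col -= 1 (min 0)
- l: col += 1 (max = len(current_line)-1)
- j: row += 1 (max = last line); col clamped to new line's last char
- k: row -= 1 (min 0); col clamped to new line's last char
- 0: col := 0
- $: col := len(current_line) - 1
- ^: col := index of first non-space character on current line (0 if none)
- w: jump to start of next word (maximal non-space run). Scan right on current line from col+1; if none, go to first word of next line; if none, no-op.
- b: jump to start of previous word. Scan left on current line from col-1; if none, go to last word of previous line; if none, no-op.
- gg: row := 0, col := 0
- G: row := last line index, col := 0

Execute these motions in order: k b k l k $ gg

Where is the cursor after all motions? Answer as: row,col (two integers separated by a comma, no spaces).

After 1 (k): row=0 col=0 char='g'
After 2 (b): row=0 col=0 char='g'
After 3 (k): row=0 col=0 char='g'
After 4 (l): row=0 col=1 char='r'
After 5 (k): row=0 col=1 char='r'
After 6 ($): row=0 col=18 char='t'
After 7 (gg): row=0 col=0 char='g'

Answer: 0,0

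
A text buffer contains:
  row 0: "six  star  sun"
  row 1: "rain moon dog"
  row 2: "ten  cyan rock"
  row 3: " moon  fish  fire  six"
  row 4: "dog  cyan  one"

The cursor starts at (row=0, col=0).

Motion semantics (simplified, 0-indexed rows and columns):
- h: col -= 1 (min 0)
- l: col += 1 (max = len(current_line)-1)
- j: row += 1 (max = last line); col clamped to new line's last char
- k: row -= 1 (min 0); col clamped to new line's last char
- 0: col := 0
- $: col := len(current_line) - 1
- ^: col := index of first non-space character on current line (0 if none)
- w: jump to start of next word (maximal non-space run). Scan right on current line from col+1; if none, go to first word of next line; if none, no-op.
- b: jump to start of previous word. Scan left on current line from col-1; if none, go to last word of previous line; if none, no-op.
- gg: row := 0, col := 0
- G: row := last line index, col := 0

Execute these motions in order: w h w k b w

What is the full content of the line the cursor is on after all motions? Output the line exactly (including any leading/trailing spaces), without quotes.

Answer: six  star  sun

Derivation:
After 1 (w): row=0 col=5 char='s'
After 2 (h): row=0 col=4 char='_'
After 3 (w): row=0 col=5 char='s'
After 4 (k): row=0 col=5 char='s'
After 5 (b): row=0 col=0 char='s'
After 6 (w): row=0 col=5 char='s'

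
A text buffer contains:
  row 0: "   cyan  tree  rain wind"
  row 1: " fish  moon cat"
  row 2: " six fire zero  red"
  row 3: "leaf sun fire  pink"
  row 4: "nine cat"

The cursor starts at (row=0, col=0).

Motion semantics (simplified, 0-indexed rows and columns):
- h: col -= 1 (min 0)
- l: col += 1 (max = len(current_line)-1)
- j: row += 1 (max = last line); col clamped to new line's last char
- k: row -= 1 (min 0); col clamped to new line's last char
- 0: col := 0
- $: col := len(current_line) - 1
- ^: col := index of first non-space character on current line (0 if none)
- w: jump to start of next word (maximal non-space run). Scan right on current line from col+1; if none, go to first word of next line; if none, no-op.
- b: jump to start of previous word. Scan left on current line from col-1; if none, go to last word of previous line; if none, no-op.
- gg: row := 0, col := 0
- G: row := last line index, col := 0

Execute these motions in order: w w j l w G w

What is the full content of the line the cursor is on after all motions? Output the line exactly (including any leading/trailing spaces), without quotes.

After 1 (w): row=0 col=3 char='c'
After 2 (w): row=0 col=9 char='t'
After 3 (j): row=1 col=9 char='o'
After 4 (l): row=1 col=10 char='n'
After 5 (w): row=1 col=12 char='c'
After 6 (G): row=4 col=0 char='n'
After 7 (w): row=4 col=5 char='c'

Answer: nine cat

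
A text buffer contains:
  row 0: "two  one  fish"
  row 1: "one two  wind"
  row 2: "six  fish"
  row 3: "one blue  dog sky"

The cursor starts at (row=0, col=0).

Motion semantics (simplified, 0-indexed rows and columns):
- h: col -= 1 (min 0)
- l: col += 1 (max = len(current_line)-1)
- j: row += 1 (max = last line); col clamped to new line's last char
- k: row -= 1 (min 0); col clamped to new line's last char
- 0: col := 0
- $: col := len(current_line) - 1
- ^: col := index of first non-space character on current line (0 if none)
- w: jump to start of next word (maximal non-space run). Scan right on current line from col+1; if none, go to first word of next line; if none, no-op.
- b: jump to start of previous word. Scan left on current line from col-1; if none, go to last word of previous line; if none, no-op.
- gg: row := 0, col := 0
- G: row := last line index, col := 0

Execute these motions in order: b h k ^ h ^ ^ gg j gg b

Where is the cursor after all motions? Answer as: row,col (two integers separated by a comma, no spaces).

After 1 (b): row=0 col=0 char='t'
After 2 (h): row=0 col=0 char='t'
After 3 (k): row=0 col=0 char='t'
After 4 (^): row=0 col=0 char='t'
After 5 (h): row=0 col=0 char='t'
After 6 (^): row=0 col=0 char='t'
After 7 (^): row=0 col=0 char='t'
After 8 (gg): row=0 col=0 char='t'
After 9 (j): row=1 col=0 char='o'
After 10 (gg): row=0 col=0 char='t'
After 11 (b): row=0 col=0 char='t'

Answer: 0,0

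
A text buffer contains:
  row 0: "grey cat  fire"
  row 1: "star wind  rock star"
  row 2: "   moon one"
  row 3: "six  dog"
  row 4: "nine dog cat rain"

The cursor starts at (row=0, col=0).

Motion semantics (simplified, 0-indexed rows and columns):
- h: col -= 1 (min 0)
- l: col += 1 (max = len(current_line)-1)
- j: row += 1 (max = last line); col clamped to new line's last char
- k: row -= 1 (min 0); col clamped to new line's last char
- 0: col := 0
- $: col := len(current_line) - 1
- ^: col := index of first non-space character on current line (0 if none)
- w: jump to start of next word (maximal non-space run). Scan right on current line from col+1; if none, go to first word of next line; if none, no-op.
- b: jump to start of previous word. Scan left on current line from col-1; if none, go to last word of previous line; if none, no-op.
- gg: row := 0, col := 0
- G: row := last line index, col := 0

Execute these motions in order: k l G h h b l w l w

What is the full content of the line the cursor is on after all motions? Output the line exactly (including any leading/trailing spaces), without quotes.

After 1 (k): row=0 col=0 char='g'
After 2 (l): row=0 col=1 char='r'
After 3 (G): row=4 col=0 char='n'
After 4 (h): row=4 col=0 char='n'
After 5 (h): row=4 col=0 char='n'
After 6 (b): row=3 col=5 char='d'
After 7 (l): row=3 col=6 char='o'
After 8 (w): row=4 col=0 char='n'
After 9 (l): row=4 col=1 char='i'
After 10 (w): row=4 col=5 char='d'

Answer: nine dog cat rain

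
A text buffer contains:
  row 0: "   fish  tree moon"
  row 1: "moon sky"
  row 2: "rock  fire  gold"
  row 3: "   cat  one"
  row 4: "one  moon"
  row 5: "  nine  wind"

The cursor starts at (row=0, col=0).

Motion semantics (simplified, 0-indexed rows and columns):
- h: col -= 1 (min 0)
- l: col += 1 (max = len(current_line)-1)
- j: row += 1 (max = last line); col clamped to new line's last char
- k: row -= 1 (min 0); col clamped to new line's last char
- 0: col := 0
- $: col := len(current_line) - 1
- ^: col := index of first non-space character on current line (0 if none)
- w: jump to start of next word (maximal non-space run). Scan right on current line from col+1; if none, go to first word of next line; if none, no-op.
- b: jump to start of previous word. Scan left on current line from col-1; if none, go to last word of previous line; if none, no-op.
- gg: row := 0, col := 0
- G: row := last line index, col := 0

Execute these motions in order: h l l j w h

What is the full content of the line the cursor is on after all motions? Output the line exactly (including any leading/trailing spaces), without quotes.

After 1 (h): row=0 col=0 char='_'
After 2 (l): row=0 col=1 char='_'
After 3 (l): row=0 col=2 char='_'
After 4 (j): row=1 col=2 char='o'
After 5 (w): row=1 col=5 char='s'
After 6 (h): row=1 col=4 char='_'

Answer: moon sky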